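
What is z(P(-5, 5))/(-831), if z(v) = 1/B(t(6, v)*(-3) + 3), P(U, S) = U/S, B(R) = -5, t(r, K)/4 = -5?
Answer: 1/4155 ≈ 0.00024067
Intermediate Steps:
t(r, K) = -20 (t(r, K) = 4*(-5) = -20)
z(v) = -⅕ (z(v) = 1/(-5) = -⅕)
z(P(-5, 5))/(-831) = -⅕/(-831) = -⅕*(-1/831) = 1/4155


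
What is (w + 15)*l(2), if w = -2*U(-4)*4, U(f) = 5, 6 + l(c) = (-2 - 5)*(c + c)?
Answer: 850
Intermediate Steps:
l(c) = -6 - 14*c (l(c) = -6 + (-2 - 5)*(c + c) = -6 - 14*c)
w = -40 (w = -2*5*4 = -10*4 = -40)
(w + 15)*l(2) = (-40 + 15)*(-6 - 14*2) = -25*(-6 - 28) = -25*(-34) = 850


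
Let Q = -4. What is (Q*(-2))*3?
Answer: 24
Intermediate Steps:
(Q*(-2))*3 = -4*(-2)*3 = 8*3 = 24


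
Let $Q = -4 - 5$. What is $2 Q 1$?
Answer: $-18$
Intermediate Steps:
$Q = -9$ ($Q = -4 - 5 = -9$)
$2 Q 1 = 2 \left(-9\right) 1 = \left(-18\right) 1 = -18$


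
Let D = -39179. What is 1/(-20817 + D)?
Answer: -1/59996 ≈ -1.6668e-5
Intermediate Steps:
1/(-20817 + D) = 1/(-20817 - 39179) = 1/(-59996) = -1/59996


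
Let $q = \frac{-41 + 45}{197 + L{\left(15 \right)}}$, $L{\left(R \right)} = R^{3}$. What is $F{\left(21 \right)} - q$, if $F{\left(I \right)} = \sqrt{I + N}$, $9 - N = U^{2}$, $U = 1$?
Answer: $- \frac{1}{893} + \sqrt{29} \approx 5.384$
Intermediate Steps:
$N = 8$ ($N = 9 - 1^{2} = 9 - 1 = 8$)
$F{\left(I \right)} = \sqrt{8 + I}$ ($F{\left(I \right)} = \sqrt{I + 8} = \sqrt{8 + I}$)
$q = \frac{1}{893}$ ($q = \frac{-41 + 45}{197 + 15^{3}} = \frac{4}{197 + 3375} = \frac{4}{3572} = 4 \cdot \frac{1}{3572} = \frac{1}{893} \approx 0.0011198$)
$F{\left(21 \right)} - q = \sqrt{8 + 21} - \frac{1}{893} = \sqrt{29} - \frac{1}{893} = - \frac{1}{893} + \sqrt{29}$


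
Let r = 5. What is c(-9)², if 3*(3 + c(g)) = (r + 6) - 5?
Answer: 1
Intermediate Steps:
c(g) = -1 (c(g) = -3 + ((5 + 6) - 5)/3 = -3 + (11 - 5)/3 = -3 + (⅓)*6 = -3 + 2 = -1)
c(-9)² = (-1)² = 1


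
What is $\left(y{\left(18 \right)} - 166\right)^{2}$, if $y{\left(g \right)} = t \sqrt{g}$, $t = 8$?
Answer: $28708 - 7968 \sqrt{2} \approx 17440.0$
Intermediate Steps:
$y{\left(g \right)} = 8 \sqrt{g}$
$\left(y{\left(18 \right)} - 166\right)^{2} = \left(8 \sqrt{18} - 166\right)^{2} = \left(8 \cdot 3 \sqrt{2} - 166\right)^{2} = \left(24 \sqrt{2} - 166\right)^{2} = \left(-166 + 24 \sqrt{2}\right)^{2}$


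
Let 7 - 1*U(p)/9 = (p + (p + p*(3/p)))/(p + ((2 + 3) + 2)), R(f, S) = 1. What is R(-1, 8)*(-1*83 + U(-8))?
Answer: -137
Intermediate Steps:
U(p) = 63 - 9*(3 + 2*p)/(7 + p) (U(p) = 63 - 9*(p + (p + p*(3/p)))/(p + ((2 + 3) + 2)) = 63 - 9*(p + (p + 3))/(p + (5 + 2)) = 63 - 9*(p + (3 + p))/(p + 7) = 63 - 9*(3 + 2*p)/(7 + p))
R(-1, 8)*(-1*83 + U(-8)) = 1*(-1*83 + 9*(46 + 5*(-8))/(7 - 8)) = 1*(-83 + 9*(46 - 40)/(-1)) = 1*(-83 + 9*(-1)*6) = 1*(-83 - 54) = 1*(-137) = -137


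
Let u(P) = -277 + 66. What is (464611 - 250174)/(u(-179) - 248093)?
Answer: -71479/82768 ≈ -0.86361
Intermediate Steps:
u(P) = -211
(464611 - 250174)/(u(-179) - 248093) = (464611 - 250174)/(-211 - 248093) = 214437/(-248304) = 214437*(-1/248304) = -71479/82768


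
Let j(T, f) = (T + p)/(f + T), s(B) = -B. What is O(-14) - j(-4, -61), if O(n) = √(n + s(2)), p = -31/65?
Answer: -291/4225 + 4*I ≈ -0.068876 + 4.0*I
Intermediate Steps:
p = -31/65 (p = -31*1/65 = -31/65 ≈ -0.47692)
j(T, f) = (-31/65 + T)/(T + f) (j(T, f) = (T - 31/65)/(f + T) = (-31/65 + T)/(T + f))
O(n) = √(-2 + n) (O(n) = √(n - 1*2) = √(n - 2) = √(-2 + n))
O(-14) - j(-4, -61) = √(-2 - 14) - (-31/65 - 4)/(-4 - 61) = √(-16) - (-291)/((-65)*65) = 4*I - (-1)*(-291)/(65*65) = 4*I - 1*291/4225 = 4*I - 291/4225 = -291/4225 + 4*I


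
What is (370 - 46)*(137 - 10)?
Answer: 41148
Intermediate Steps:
(370 - 46)*(137 - 10) = 324*127 = 41148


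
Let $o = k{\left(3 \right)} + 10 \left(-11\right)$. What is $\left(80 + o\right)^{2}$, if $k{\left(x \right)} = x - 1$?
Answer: $784$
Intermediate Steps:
$k{\left(x \right)} = -1 + x$
$o = -108$ ($o = \left(-1 + 3\right) + 10 \left(-11\right) = 2 - 110 = -108$)
$\left(80 + o\right)^{2} = \left(80 - 108\right)^{2} = \left(-28\right)^{2} = 784$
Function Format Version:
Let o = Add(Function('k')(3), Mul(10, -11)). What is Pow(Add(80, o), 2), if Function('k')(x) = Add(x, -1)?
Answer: 784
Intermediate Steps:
Function('k')(x) = Add(-1, x)
o = -108 (o = Add(Add(-1, 3), Mul(10, -11)) = Add(2, -110) = -108)
Pow(Add(80, o), 2) = Pow(Add(80, -108), 2) = Pow(-28, 2) = 784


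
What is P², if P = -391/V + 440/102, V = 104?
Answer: 8637721/28132416 ≈ 0.30704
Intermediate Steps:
P = 2939/5304 (P = -391/104 + 440/102 = -391*1/104 + 440*(1/102) = -391/104 + 220/51 = 2939/5304 ≈ 0.55411)
P² = (2939/5304)² = 8637721/28132416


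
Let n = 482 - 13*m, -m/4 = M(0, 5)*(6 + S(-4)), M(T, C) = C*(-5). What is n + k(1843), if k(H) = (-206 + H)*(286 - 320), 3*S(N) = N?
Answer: -183728/3 ≈ -61243.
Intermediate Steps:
S(N) = N/3
M(T, C) = -5*C
m = 1400/3 (m = -4*(-5*5)*(6 + (⅓)*(-4)) = -(-100)*(6 - 4/3) = -(-100)*14/3 = -4*(-350/3) = 1400/3 ≈ 466.67)
n = -16754/3 (n = 482 - 13*1400/3 = 482 - 18200/3 = -16754/3 ≈ -5584.7)
k(H) = 7004 - 34*H (k(H) = (-206 + H)*(-34) = 7004 - 34*H)
n + k(1843) = -16754/3 + (7004 - 34*1843) = -16754/3 + (7004 - 62662) = -16754/3 - 55658 = -183728/3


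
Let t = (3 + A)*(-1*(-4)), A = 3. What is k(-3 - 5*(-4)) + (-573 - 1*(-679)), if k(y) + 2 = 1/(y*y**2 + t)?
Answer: 513449/4937 ≈ 104.00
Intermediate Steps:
t = 24 (t = (3 + 3)*(-1*(-4)) = 6*4 = 24)
k(y) = -2 + 1/(24 + y**3) (k(y) = -2 + 1/(y*y**2 + 24) = -2 + 1/(y**3 + 24) = -2 + 1/(24 + y**3))
k(-3 - 5*(-4)) + (-573 - 1*(-679)) = (-47 - 2*(-3 - 5*(-4))**3)/(24 + (-3 - 5*(-4))**3) + (-573 - 1*(-679)) = (-47 - 2*(-3 + 20)**3)/(24 + (-3 + 20)**3) + (-573 + 679) = (-47 - 2*17**3)/(24 + 17**3) + 106 = (-47 - 2*4913)/(24 + 4913) + 106 = (-47 - 9826)/4937 + 106 = (1/4937)*(-9873) + 106 = -9873/4937 + 106 = 513449/4937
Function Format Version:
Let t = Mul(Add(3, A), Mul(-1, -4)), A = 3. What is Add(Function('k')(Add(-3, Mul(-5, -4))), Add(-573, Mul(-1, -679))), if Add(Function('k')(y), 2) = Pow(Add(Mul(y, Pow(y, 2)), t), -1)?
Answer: Rational(513449, 4937) ≈ 104.00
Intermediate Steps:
t = 24 (t = Mul(Add(3, 3), Mul(-1, -4)) = Mul(6, 4) = 24)
Function('k')(y) = Add(-2, Pow(Add(24, Pow(y, 3)), -1)) (Function('k')(y) = Add(-2, Pow(Add(Mul(y, Pow(y, 2)), 24), -1)) = Add(-2, Pow(Add(Pow(y, 3), 24), -1)) = Add(-2, Pow(Add(24, Pow(y, 3)), -1)))
Add(Function('k')(Add(-3, Mul(-5, -4))), Add(-573, Mul(-1, -679))) = Add(Mul(Pow(Add(24, Pow(Add(-3, Mul(-5, -4)), 3)), -1), Add(-47, Mul(-2, Pow(Add(-3, Mul(-5, -4)), 3)))), Add(-573, Mul(-1, -679))) = Add(Mul(Pow(Add(24, Pow(Add(-3, 20), 3)), -1), Add(-47, Mul(-2, Pow(Add(-3, 20), 3)))), Add(-573, 679)) = Add(Mul(Pow(Add(24, Pow(17, 3)), -1), Add(-47, Mul(-2, Pow(17, 3)))), 106) = Add(Mul(Pow(Add(24, 4913), -1), Add(-47, Mul(-2, 4913))), 106) = Add(Mul(Pow(4937, -1), Add(-47, -9826)), 106) = Add(Mul(Rational(1, 4937), -9873), 106) = Add(Rational(-9873, 4937), 106) = Rational(513449, 4937)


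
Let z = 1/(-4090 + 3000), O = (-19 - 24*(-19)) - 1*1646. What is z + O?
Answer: -1317811/1090 ≈ -1209.0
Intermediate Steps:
O = -1209 (O = (-19 + 456) - 1646 = 437 - 1646 = -1209)
z = -1/1090 (z = 1/(-1090) = -1/1090 ≈ -0.00091743)
z + O = -1/1090 - 1209 = -1317811/1090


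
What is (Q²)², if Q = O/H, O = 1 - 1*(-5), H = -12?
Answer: 1/16 ≈ 0.062500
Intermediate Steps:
O = 6 (O = 1 + 5 = 6)
Q = -½ (Q = 6/(-12) = 6*(-1/12) = -½ ≈ -0.50000)
(Q²)² = ((-½)²)² = (¼)² = 1/16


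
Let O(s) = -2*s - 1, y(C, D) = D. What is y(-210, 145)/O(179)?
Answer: -145/359 ≈ -0.40390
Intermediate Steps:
O(s) = -1 - 2*s
y(-210, 145)/O(179) = 145/(-1 - 2*179) = 145/(-1 - 358) = 145/(-359) = 145*(-1/359) = -145/359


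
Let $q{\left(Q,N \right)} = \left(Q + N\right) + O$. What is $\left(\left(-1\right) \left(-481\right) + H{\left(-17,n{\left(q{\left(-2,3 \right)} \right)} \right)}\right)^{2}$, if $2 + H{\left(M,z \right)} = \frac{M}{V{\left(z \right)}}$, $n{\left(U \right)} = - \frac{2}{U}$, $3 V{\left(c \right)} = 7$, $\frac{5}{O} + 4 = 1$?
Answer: $\frac{10903204}{49} \approx 2.2251 \cdot 10^{5}$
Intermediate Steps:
$O = - \frac{5}{3}$ ($O = \frac{5}{-4 + 1} = \frac{5}{-3} = 5 \left(- \frac{1}{3}\right) = - \frac{5}{3} \approx -1.6667$)
$V{\left(c \right)} = \frac{7}{3}$ ($V{\left(c \right)} = \frac{1}{3} \cdot 7 = \frac{7}{3}$)
$q{\left(Q,N \right)} = - \frac{5}{3} + N + Q$ ($q{\left(Q,N \right)} = \left(Q + N\right) - \frac{5}{3} = \left(N + Q\right) - \frac{5}{3} = - \frac{5}{3} + N + Q$)
$H{\left(M,z \right)} = -2 + \frac{3 M}{7}$ ($H{\left(M,z \right)} = -2 + \frac{M}{\frac{7}{3}} = -2 + M \frac{3}{7} = -2 + \frac{3 M}{7}$)
$\left(\left(-1\right) \left(-481\right) + H{\left(-17,n{\left(q{\left(-2,3 \right)} \right)} \right)}\right)^{2} = \left(\left(-1\right) \left(-481\right) + \left(-2 + \frac{3}{7} \left(-17\right)\right)\right)^{2} = \left(481 - \frac{65}{7}\right)^{2} = \left(\frac{3302}{7}\right)^{2} = \frac{10903204}{49}$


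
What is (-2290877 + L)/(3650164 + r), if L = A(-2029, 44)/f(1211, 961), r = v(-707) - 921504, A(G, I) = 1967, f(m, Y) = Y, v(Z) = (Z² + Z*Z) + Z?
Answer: -2201530830/3582272611 ≈ -0.61456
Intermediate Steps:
v(Z) = Z + 2*Z² (v(Z) = (Z² + Z²) + Z = 2*Z² + Z = Z + 2*Z²)
r = 77487 (r = -707*(1 + 2*(-707)) - 921504 = -707*(1 - 1414) - 921504 = -707*(-1413) - 921504 = 998991 - 921504 = 77487)
L = 1967/961 ≈ 2.0468
(-2290877 + L)/(3650164 + r) = (-2290877 + 1967/961)/(3650164 + 77487) = -2201530830/961/3727651 = -2201530830/961*1/3727651 = -2201530830/3582272611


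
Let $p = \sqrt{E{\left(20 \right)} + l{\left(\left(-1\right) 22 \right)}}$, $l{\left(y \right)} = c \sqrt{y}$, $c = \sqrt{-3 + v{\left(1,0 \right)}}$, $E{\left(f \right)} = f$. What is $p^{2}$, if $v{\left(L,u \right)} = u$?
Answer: $20 - \sqrt{66} \approx 11.876$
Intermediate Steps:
$c = i \sqrt{3}$ ($c = \sqrt{-3 + 0} = \sqrt{-3} = i \sqrt{3} \approx 1.732 i$)
$l{\left(y \right)} = i \sqrt{3} \sqrt{y}$
$p = \sqrt{20 - \sqrt{66}}$ ($p = \sqrt{20 + i \sqrt{3} \sqrt{\left(-1\right) 22}} = \sqrt{20 + i \sqrt{3} \sqrt{-22}} = \sqrt{20 + i \sqrt{3} i \sqrt{22}} = \sqrt{20 - \sqrt{66}} \approx 3.4462$)
$p^{2} = \left(\sqrt{20 - \sqrt{66}}\right)^{2} = 20 - \sqrt{66}$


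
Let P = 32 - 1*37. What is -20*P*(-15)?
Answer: -1500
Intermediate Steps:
P = -5 (P = 32 - 37 = -5)
-20*P*(-15) = -20*(-5)*(-15) = 100*(-15) = -1500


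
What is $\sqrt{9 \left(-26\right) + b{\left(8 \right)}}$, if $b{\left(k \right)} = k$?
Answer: $i \sqrt{226} \approx 15.033 i$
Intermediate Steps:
$\sqrt{9 \left(-26\right) + b{\left(8 \right)}} = \sqrt{9 \left(-26\right) + 8} = \sqrt{-234 + 8} = \sqrt{-226} = i \sqrt{226}$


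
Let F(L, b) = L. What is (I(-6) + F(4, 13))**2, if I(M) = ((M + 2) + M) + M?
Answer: 144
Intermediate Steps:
I(M) = 2 + 3*M (I(M) = ((2 + M) + M) + M = (2 + 2*M) + M = 2 + 3*M)
(I(-6) + F(4, 13))**2 = ((2 + 3*(-6)) + 4)**2 = ((2 - 18) + 4)**2 = (-16 + 4)**2 = (-12)**2 = 144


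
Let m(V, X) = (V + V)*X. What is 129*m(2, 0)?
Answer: 0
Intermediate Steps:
m(V, X) = 2*V*X (m(V, X) = (2*V)*X = 2*V*X)
129*m(2, 0) = 129*(2*2*0) = 129*0 = 0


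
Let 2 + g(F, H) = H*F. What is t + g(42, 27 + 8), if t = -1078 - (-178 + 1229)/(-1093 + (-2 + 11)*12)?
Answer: 385201/985 ≈ 391.07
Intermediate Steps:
g(F, H) = -2 + F*H (g(F, H) = -2 + H*F = -2 + F*H)
t = -1060779/985 (t = -1078 - 1051/(-1093 + 9*12) = -1078 - 1051/(-1093 + 108) = -1078 - 1051/(-985) = -1078 - 1051*(-1)/985 = -1078 - 1*(-1051/985) = -1078 + 1051/985 = -1060779/985 ≈ -1076.9)
t + g(42, 27 + 8) = -1060779/985 + (-2 + 42*(27 + 8)) = -1060779/985 + (-2 + 42*35) = -1060779/985 + (-2 + 1470) = -1060779/985 + 1468 = 385201/985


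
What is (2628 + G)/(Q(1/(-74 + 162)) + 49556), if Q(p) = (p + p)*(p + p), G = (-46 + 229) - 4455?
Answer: -1060928/31980139 ≈ -0.033175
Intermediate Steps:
G = -4272 (G = 183 - 4455 = -4272)
Q(p) = 4*p² (Q(p) = (2*p)*(2*p) = 4*p²)
(2628 + G)/(Q(1/(-74 + 162)) + 49556) = (2628 - 4272)/(4*(1/(-74 + 162))² + 49556) = -1644/(4*(1/88)² + 49556) = -1644/(4*(1/7744) + 49556) = -1644/(1/1936 + 49556) = -1644/95940417/1936 = -1644*1936/95940417 = -1060928/31980139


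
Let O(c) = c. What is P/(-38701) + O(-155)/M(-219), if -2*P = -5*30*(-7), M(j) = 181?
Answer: -5903630/7004881 ≈ -0.84279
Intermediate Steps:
P = -525 (P = -(-5*30)*(-7)/2 = -(-75)*(-7) = -½*1050 = -525)
P/(-38701) + O(-155)/M(-219) = -525/(-38701) - 155/181 = -525*(-1/38701) - 155*1/181 = 525/38701 - 155/181 = -5903630/7004881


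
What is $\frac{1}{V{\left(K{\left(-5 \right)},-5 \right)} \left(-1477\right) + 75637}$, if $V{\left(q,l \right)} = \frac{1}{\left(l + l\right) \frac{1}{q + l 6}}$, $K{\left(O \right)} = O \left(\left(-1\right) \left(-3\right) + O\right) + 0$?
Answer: $\frac{1}{72683} \approx 1.3758 \cdot 10^{-5}$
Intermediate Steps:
$K{\left(O \right)} = O \left(3 + O\right)$ ($K{\left(O \right)} = O \left(3 + O\right) + 0 = O \left(3 + O\right)$)
$V{\left(q,l \right)} = \frac{q + 6 l}{2 l}$ ($V{\left(q,l \right)} = \frac{1}{2 l \frac{1}{q + 6 l}} = \frac{q + 6 l}{2 l}$)
$\frac{1}{V{\left(K{\left(-5 \right)},-5 \right)} \left(-1477\right) + 75637} = \frac{1}{\left(3 + \frac{\left(-5\right) \left(3 - 5\right)}{2 \left(-5\right)}\right) \left(-1477\right) + 75637} = \frac{1}{\left(3 + \frac{1}{2} \left(\left(-5\right) \left(-2\right)\right) \left(- \frac{1}{5}\right)\right) \left(-1477\right) + 75637} = \frac{1}{\left(3 + \frac{1}{2} \cdot 10 \left(- \frac{1}{5}\right)\right) \left(-1477\right) + 75637} = \frac{1}{\left(3 - 1\right) \left(-1477\right) + 75637} = \frac{1}{2 \left(-1477\right) + 75637} = \frac{1}{-2954 + 75637} = \frac{1}{72683}$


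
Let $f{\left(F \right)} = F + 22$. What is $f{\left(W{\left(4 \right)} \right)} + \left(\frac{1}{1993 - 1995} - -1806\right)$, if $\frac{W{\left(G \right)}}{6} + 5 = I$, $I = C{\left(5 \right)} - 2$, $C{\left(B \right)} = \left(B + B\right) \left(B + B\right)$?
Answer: $\frac{4771}{2} \approx 2385.5$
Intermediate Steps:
$C{\left(B \right)} = 4 B^{2}$ ($C{\left(B \right)} = 2 B 2 B = 4 B^{2}$)
$I = 98$ ($I = 4 \cdot 5^{2} - 2 = 4 \cdot 25 - 2 = 100 - 2 = 98$)
$W{\left(G \right)} = 558$ ($W{\left(G \right)} = -30 + 6 \cdot 98 = -30 + 588 = 558$)
$f{\left(F \right)} = 22 + F$
$f{\left(W{\left(4 \right)} \right)} + \left(\frac{1}{1993 - 1995} - -1806\right) = \left(22 + 558\right) + \left(\frac{1}{1993 - 1995} - -1806\right) = 580 + \left(\frac{1}{-2} + 1806\right) = 580 + \left(- \frac{1}{2} + 1806\right) = 580 + \frac{3611}{2} = \frac{4771}{2}$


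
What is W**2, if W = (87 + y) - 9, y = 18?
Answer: 9216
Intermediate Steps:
W = 96 (W = (87 + 18) - 9 = 105 - 9 = 96)
W**2 = 96**2 = 9216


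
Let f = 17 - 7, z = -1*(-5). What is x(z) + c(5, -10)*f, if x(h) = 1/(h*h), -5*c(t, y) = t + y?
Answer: 251/25 ≈ 10.040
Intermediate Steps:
c(t, y) = -t/5 - y/5 (c(t, y) = -(t + y)/5 = -t/5 - y/5)
z = 5
f = 10
x(h) = h⁻²
x(z) + c(5, -10)*f = 5⁻² + (-⅕*5 - ⅕*(-10))*10 = 1/25 + (-1 + 2)*10 = 1/25 + 1*10 = 1/25 + 10 = 251/25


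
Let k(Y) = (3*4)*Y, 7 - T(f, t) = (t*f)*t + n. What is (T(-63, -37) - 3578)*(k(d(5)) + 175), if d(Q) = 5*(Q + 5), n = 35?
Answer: 64046775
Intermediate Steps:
T(f, t) = -28 - f*t**2 (T(f, t) = 7 - ((t*f)*t + 35) = 7 - ((f*t)*t + 35) = 7 - (f*t**2 + 35) = 7 - (35 + f*t**2) = 7 + (-35 - f*t**2) = -28 - f*t**2)
d(Q) = 25 + 5*Q (d(Q) = 5*(5 + Q) = 25 + 5*Q)
k(Y) = 12*Y
(T(-63, -37) - 3578)*(k(d(5)) + 175) = ((-28 - 1*(-63)*(-37)**2) - 3578)*(12*(25 + 5*5) + 175) = ((-28 - 1*(-63)*1369) - 3578)*(12*(25 + 25) + 175) = ((-28 + 86247) - 3578)*(12*50 + 175) = (86219 - 3578)*(600 + 175) = 82641*775 = 64046775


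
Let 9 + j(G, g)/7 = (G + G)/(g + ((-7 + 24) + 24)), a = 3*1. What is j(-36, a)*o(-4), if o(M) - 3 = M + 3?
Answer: -1638/11 ≈ -148.91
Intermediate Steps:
o(M) = 6 + M (o(M) = 3 + (M + 3) = 3 + (3 + M) = 6 + M)
a = 3
j(G, g) = -63 + 14*G/(41 + g) (j(G, g) = -63 + 7*((G + G)/(g + ((-7 + 24) + 24))) = -63 + 7*((2*G)/(g + (17 + 24))) = -63 + 7*((2*G)/(g + 41)) = -63 + 7*((2*G)/(41 + g)) = -63 + 7*(2*G/(41 + g)) = -63 + 14*G/(41 + g))
j(-36, a)*o(-4) = (7*(-369 - 9*3 + 2*(-36))/(41 + 3))*(6 - 4) = (7*(-369 - 27 - 72)/44)*2 = (7*(1/44)*(-468))*2 = -819/11*2 = -1638/11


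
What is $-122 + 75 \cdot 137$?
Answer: $10153$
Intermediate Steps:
$-122 + 75 \cdot 137 = -122 + 10275 = 10153$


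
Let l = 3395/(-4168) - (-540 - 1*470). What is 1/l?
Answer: 4168/4206285 ≈ 0.00099090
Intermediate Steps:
l = 4206285/4168 (l = 3395*(-1/4168) - (-540 - 470) = -3395/4168 - 1*(-1010) = -3395/4168 + 1010 = 4206285/4168 ≈ 1009.2)
1/l = 1/(4206285/4168) = 4168/4206285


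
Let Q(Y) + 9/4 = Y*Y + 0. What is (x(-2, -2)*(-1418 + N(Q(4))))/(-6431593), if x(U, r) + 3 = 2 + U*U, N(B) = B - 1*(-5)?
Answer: 16791/25726372 ≈ 0.00065268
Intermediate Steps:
Q(Y) = -9/4 + Y**2 (Q(Y) = -9/4 + (Y*Y + 0) = -9/4 + (Y**2 + 0) = -9/4 + Y**2)
N(B) = 5 + B (N(B) = B + 5 = 5 + B)
x(U, r) = -1 + U**2 (x(U, r) = -3 + (2 + U*U) = -3 + (2 + U**2) = -1 + U**2)
(x(-2, -2)*(-1418 + N(Q(4))))/(-6431593) = ((-1 + (-2)**2)*(-1418 + (5 + (-9/4 + 4**2))))/(-6431593) = ((-1 + 4)*(-1418 + (5 + (-9/4 + 16))))*(-1/6431593) = (3*(-1418 + (5 + 55/4)))*(-1/6431593) = (3*(-1418 + 75/4))*(-1/6431593) = (3*(-5597/4))*(-1/6431593) = -16791/4*(-1/6431593) = 16791/25726372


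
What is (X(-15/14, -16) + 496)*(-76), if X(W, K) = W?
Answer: -263302/7 ≈ -37615.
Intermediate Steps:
(X(-15/14, -16) + 496)*(-76) = (-15/14 + 496)*(-76) = (6929/14)*(-76) = -263302/7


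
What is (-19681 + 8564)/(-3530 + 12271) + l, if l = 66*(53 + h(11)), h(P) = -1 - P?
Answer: 23642029/8741 ≈ 2704.7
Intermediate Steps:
l = 2706 (l = 66*(53 + (-1 - 1*11)) = 66*(53 + (-1 - 11)) = 66*(53 - 12) = 66*41 = 2706)
(-19681 + 8564)/(-3530 + 12271) + l = (-19681 + 8564)/(-3530 + 12271) + 2706 = -11117/8741 + 2706 = 23642029/8741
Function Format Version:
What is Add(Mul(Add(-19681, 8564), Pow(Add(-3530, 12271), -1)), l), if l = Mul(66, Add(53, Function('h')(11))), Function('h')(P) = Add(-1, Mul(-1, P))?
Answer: Rational(23642029, 8741) ≈ 2704.7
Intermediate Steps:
l = 2706 (l = Mul(66, Add(53, Add(-1, Mul(-1, 11)))) = Mul(66, Add(53, Add(-1, -11))) = Mul(66, Add(53, -12)) = Mul(66, 41) = 2706)
Add(Mul(Add(-19681, 8564), Pow(Add(-3530, 12271), -1)), l) = Add(Mul(Add(-19681, 8564), Pow(Add(-3530, 12271), -1)), 2706) = Add(Mul(-11117, Pow(8741, -1)), 2706) = Add(Mul(-11117, Rational(1, 8741)), 2706) = Add(Rational(-11117, 8741), 2706) = Rational(23642029, 8741)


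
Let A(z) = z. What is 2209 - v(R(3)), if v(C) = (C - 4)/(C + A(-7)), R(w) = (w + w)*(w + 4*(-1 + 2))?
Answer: 77277/35 ≈ 2207.9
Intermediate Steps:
R(w) = 2*w*(4 + w) (R(w) = (2*w)*(w + 4*1) = (2*w)*(w + 4) = (2*w)*(4 + w) = 2*w*(4 + w))
v(C) = (-4 + C)/(-7 + C) (v(C) = (C - 4)/(C - 7) = (-4 + C)/(-7 + C))
2209 - v(R(3)) = 2209 - (-4 + 2*3*(4 + 3))/(-7 + 2*3*(4 + 3)) = 2209 - (-4 + 2*3*7)/(-7 + 2*3*7) = 2209 - (-4 + 42)/(-7 + 42) = 2209 - 38/35 = 77277/35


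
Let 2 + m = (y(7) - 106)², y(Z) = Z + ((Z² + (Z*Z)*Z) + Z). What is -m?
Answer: -89998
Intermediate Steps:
y(Z) = Z² + Z³ + 2*Z (y(Z) = Z + ((Z² + Z²*Z) + Z) = Z + ((Z² + Z³) + Z) = Z + (Z + Z² + Z³) = Z² + Z³ + 2*Z)
m = 89998 (m = -2 + (7*(2 + 7 + 7²) - 106)² = -2 + (7*(2 + 7 + 49) - 106)² = -2 + (7*58 - 106)² = -2 + (406 - 106)² = -2 + 300² = -2 + 90000 = 89998)
-m = -1*89998 = -89998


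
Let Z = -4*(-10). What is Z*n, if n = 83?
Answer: 3320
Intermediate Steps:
Z = 40
Z*n = 40*83 = 3320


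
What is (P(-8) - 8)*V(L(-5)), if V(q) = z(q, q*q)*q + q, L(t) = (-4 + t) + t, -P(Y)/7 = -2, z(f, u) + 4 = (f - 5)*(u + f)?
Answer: 290724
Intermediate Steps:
z(f, u) = -4 + (-5 + f)*(f + u) (z(f, u) = -4 + (f - 5)*(u + f) = -4 + (-5 + f)*(f + u))
P(Y) = 14 (P(Y) = -7*(-2) = 14)
L(t) = -4 + 2*t
V(q) = q + q*(-4 + q³ - 5*q - 4*q²) (V(q) = (-4 + q² - 5*q - 5*q*q + q*(q*q))*q + q = (-4 + q² - 5*q - 5*q² + q*q²)*q + q = (-4 + q² - 5*q - 5*q² + q³)*q + q = (-4 + q³ - 5*q - 4*q²)*q + q = q*(-4 + q³ - 5*q - 4*q²) + q = q + q*(-4 + q³ - 5*q - 4*q²))
(P(-8) - 8)*V(L(-5)) = (14 - 8)*((-4 + 2*(-5))*(-3 + (-4 + 2*(-5))³ - 5*(-4 + 2*(-5)) - 4*(-4 + 2*(-5))²)) = 6*((-4 - 10)*(-3 + (-4 - 10)³ - 5*(-4 - 10) - 4*(-4 - 10)²)) = 6*(-14*(-3 + (-14)³ - 5*(-14) - 4*(-14)²)) = 6*(-14*(-3 - 2744 + 70 - 4*196)) = 6*(-14*(-3 - 2744 + 70 - 784)) = 6*(-14*(-3461)) = 6*48454 = 290724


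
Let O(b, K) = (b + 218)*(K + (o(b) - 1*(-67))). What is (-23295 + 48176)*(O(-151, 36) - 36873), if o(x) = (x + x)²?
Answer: 151293797176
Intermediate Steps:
o(x) = 4*x² (o(x) = (2*x)² = 4*x²)
O(b, K) = (218 + b)*(67 + K + 4*b²) (O(b, K) = (b + 218)*(K + (4*b² - 1*(-67))) = (218 + b)*(K + (4*b² + 67)) = (218 + b)*(K + (67 + 4*b²)) = (218 + b)*(67 + K + 4*b²))
(-23295 + 48176)*(O(-151, 36) - 36873) = (-23295 + 48176)*((14606 + 4*(-151)³ + 67*(-151) + 218*36 + 872*(-151)² + 36*(-151)) - 36873) = 24881*((14606 + 4*(-3442951) - 10117 + 7848 + 872*22801 - 5436) - 36873) = 24881*((14606 - 13771804 - 10117 + 7848 + 19882472 - 5436) - 36873) = 24881*(6117569 - 36873) = 24881*6080696 = 151293797176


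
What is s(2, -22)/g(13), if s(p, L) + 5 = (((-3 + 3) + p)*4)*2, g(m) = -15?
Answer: -11/15 ≈ -0.73333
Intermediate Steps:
s(p, L) = -5 + 8*p (s(p, L) = -5 + (((-3 + 3) + p)*4)*2 = -5 + ((0 + p)*4)*2 = -5 + (p*4)*2 = -5 + (4*p)*2 = -5 + 8*p)
s(2, -22)/g(13) = (-5 + 8*2)/(-15) = (-5 + 16)*(-1/15) = 11*(-1/15) = -11/15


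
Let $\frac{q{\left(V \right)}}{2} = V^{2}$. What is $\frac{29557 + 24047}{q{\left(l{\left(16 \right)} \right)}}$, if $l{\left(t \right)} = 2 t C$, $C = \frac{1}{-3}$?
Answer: $\frac{120609}{512} \approx 235.56$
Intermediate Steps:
$C = - \frac{1}{3} \approx -0.33333$
$l{\left(t \right)} = - \frac{2 t}{3}$ ($l{\left(t \right)} = 2 t \left(- \frac{1}{3}\right) = - \frac{2 t}{3}$)
$q{\left(V \right)} = 2 V^{2}$
$\frac{29557 + 24047}{q{\left(l{\left(16 \right)} \right)}} = \frac{29557 + 24047}{2 \left(\left(- \frac{2}{3}\right) 16\right)^{2}} = \frac{53604}{2 \left(- \frac{32}{3}\right)^{2}} = \frac{53604}{2 \cdot \frac{1024}{9}} = \frac{53604}{\frac{2048}{9}} = 53604 \cdot \frac{9}{2048} = \frac{120609}{512}$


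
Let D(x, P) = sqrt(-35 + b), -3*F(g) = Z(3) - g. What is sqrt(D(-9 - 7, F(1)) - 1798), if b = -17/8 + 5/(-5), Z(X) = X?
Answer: sqrt(-7192 + I*sqrt(610))/2 ≈ 0.072808 + 42.403*I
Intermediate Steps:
F(g) = -1 + g/3 (F(g) = -(3 - g)/3 = -1 + g/3)
b = -25/8 (b = -17*1/8 + 5*(-1/5) = -17/8 - 1 = -25/8 ≈ -3.1250)
D(x, P) = I*sqrt(610)/4 (D(x, P) = sqrt(-35 - 25/8) = sqrt(-305/8) = I*sqrt(610)/4)
sqrt(D(-9 - 7, F(1)) - 1798) = sqrt(I*sqrt(610)/4 - 1798) = sqrt(-1798 + I*sqrt(610)/4)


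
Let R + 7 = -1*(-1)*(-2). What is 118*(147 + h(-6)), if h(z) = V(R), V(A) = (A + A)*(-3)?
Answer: 23718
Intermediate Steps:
R = -9 (R = -7 - 1*(-1)*(-2) = -7 + 1*(-2) = -7 - 2 = -9)
V(A) = -6*A (V(A) = (2*A)*(-3) = -6*A)
h(z) = 54 (h(z) = -6*(-9) = 54)
118*(147 + h(-6)) = 118*(147 + 54) = 118*201 = 23718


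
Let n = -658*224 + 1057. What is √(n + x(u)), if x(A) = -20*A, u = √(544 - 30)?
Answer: √(-146335 - 20*√514) ≈ 383.13*I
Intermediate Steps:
u = √514 ≈ 22.672
n = -146335 (n = -147392 + 1057 = -146335)
√(n + x(u)) = √(-146335 - 20*√514)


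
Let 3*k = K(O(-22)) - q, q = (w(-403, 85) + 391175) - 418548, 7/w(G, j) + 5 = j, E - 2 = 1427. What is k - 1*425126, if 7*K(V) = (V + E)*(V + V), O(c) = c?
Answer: -100547927/240 ≈ -4.1895e+5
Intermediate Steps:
E = 1429 (E = 2 + 1427 = 1429)
w(G, j) = 7/(-5 + j)
K(V) = 2*V*(1429 + V)/7 (K(V) = ((V + 1429)*(V + V))/7 = ((1429 + V)*(2*V))/7 = (2*V*(1429 + V))/7 = 2*V*(1429 + V)/7)
q = -2189833/80 (q = (7/(-5 + 85) + 391175) - 418548 = (7/80 + 391175) - 418548 = 31294007/80 - 418548 = -2189833/80 ≈ -27373.)
k = 1482313/240 (k = ((2/7)*(-22)*(1429 - 22) - 1*(-2189833/80))/3 = ((2/7)*(-22)*1407 + 2189833/80)/3 = (-8844 + 2189833/80)/3 = (⅓)*(1482313/80) = 1482313/240 ≈ 6176.3)
k - 1*425126 = 1482313/240 - 1*425126 = 1482313/240 - 425126 = -100547927/240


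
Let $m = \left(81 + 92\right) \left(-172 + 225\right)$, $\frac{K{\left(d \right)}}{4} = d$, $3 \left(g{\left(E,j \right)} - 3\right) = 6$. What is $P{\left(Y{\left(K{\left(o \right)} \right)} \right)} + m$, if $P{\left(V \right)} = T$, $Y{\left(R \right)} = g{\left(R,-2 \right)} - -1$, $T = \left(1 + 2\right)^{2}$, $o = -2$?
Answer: $9178$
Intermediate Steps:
$g{\left(E,j \right)} = 5$ ($g{\left(E,j \right)} = 3 + \frac{1}{3} \cdot 6 = 3 + 2 = 5$)
$K{\left(d \right)} = 4 d$
$T = 9$ ($T = 3^{2} = 9$)
$Y{\left(R \right)} = 6$ ($Y{\left(R \right)} = 5 - -1 = 5 + 1 = 6$)
$P{\left(V \right)} = 9$
$m = 9169$ ($m = 173 \cdot 53 = 9169$)
$P{\left(Y{\left(K{\left(o \right)} \right)} \right)} + m = 9 + 9169 = 9178$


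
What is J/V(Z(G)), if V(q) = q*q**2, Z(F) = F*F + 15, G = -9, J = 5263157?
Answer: 5263157/884736 ≈ 5.9488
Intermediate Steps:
Z(F) = 15 + F**2 (Z(F) = F**2 + 15 = 15 + F**2)
V(q) = q**3
J/V(Z(G)) = 5263157/((15 + (-9)**2)**3) = 5263157/((15 + 81)**3) = 5263157/(96**3) = 5263157/884736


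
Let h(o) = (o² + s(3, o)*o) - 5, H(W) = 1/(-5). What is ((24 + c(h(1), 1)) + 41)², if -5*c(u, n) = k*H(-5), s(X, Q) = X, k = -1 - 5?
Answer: 2621161/625 ≈ 4193.9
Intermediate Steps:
k = -6
H(W) = -⅕
h(o) = -5 + o² + 3*o (h(o) = (o² + 3*o) - 5 = -5 + o² + 3*o)
c(u, n) = -6/25 (c(u, n) = -(-6)*(-1)/(5*5) = -⅕*6/5 = -6/25)
((24 + c(h(1), 1)) + 41)² = ((24 - 6/25) + 41)² = (594/25 + 41)² = (1619/25)² = 2621161/625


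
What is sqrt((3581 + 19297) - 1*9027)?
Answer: 27*sqrt(19) ≈ 117.69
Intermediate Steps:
sqrt((3581 + 19297) - 1*9027) = sqrt(22878 - 9027) = sqrt(13851) = 27*sqrt(19)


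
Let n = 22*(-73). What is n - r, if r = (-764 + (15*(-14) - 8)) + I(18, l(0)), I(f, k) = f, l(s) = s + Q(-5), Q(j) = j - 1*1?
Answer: -642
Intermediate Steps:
Q(j) = -1 + j (Q(j) = j - 1 = -1 + j)
l(s) = -6 + s (l(s) = s + (-1 - 5) = s - 6 = -6 + s)
n = -1606
r = -964 (r = (-764 + (15*(-14) - 8)) + 18 = (-764 + (-210 - 8)) + 18 = (-764 - 218) + 18 = -982 + 18 = -964)
n - r = -1606 - 1*(-964) = -1606 + 964 = -642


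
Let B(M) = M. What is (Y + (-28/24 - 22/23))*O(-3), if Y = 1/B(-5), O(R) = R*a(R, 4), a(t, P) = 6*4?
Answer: 19236/115 ≈ 167.27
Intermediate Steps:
a(t, P) = 24
O(R) = 24*R (O(R) = R*24 = 24*R)
Y = -⅕ (Y = 1/(-5) = -⅕ ≈ -0.20000)
(Y + (-28/24 - 22/23))*O(-3) = (-⅕ + (-28/24 - 22/23))*(24*(-3)) = (-⅕ + (-28*1/24 - 22*1/23))*(-72) = (-⅕ + (-7/6 - 22/23))*(-72) = (-⅕ - 293/138)*(-72) = -1603/690*(-72) = 19236/115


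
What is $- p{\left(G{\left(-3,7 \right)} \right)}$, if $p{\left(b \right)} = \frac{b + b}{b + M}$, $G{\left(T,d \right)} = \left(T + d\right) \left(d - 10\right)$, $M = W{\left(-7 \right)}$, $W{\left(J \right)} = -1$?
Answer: $- \frac{24}{13} \approx -1.8462$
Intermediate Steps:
$M = -1$
$G{\left(T,d \right)} = \left(-10 + d\right) \left(T + d\right)$ ($G{\left(T,d \right)} = \left(T + d\right) \left(-10 + d\right) = \left(-10 + d\right) \left(T + d\right)$)
$p{\left(b \right)} = \frac{2 b}{-1 + b}$ ($p{\left(b \right)} = \frac{b + b}{b - 1} = \frac{2 b}{-1 + b}$)
$- p{\left(G{\left(-3,7 \right)} \right)} = - \frac{2 \left(7^{2} - -30 - 70 - 21\right)}{-1 - \left(61 - 49\right)} = - \frac{2 \left(49 + 30 - 70 - 21\right)}{-1 + \left(49 + 30 - 70 - 21\right)} = - \frac{2 \left(-12\right)}{-1 - 12} = - \frac{2 \left(-12\right)}{-13} = - \frac{2 \left(-12\right) \left(-1\right)}{13} = \left(-1\right) \frac{24}{13} = - \frac{24}{13}$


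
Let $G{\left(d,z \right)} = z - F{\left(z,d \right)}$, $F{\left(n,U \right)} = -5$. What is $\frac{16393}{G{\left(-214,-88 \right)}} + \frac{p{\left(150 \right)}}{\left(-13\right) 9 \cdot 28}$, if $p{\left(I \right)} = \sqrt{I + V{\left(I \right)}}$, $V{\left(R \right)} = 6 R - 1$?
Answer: $- \frac{16393}{83} - \frac{\sqrt{1049}}{3276} \approx -197.52$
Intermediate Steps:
$V{\left(R \right)} = -1 + 6 R$
$p{\left(I \right)} = \sqrt{-1 + 7 I}$ ($p{\left(I \right)} = \sqrt{I + \left(-1 + 6 I\right)} = \sqrt{-1 + 7 I}$)
$G{\left(d,z \right)} = 5 + z$ ($G{\left(d,z \right)} = z - -5 = z + 5 = 5 + z$)
$\frac{16393}{G{\left(-214,-88 \right)}} + \frac{p{\left(150 \right)}}{\left(-13\right) 9 \cdot 28} = \frac{16393}{5 - 88} + \frac{\sqrt{-1 + 7 \cdot 150}}{\left(-13\right) 9 \cdot 28} = \frac{16393}{-83} + \frac{\sqrt{-1 + 1050}}{\left(-117\right) 28} = 16393 \left(- \frac{1}{83}\right) + \frac{\sqrt{1049}}{-3276} = - \frac{16393}{83} + \sqrt{1049} \left(- \frac{1}{3276}\right) = - \frac{16393}{83} - \frac{\sqrt{1049}}{3276}$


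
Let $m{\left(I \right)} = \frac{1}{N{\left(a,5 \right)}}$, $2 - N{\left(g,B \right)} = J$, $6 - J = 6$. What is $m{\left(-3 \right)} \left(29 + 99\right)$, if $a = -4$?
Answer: $64$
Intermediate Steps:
$J = 0$ ($J = 6 - 6 = 0$)
$N{\left(g,B \right)} = 2$ ($N{\left(g,B \right)} = 2 - 0 = 2 + 0 = 2$)
$m{\left(I \right)} = \frac{1}{2}$
$m{\left(-3 \right)} \left(29 + 99\right) = \frac{29 + 99}{2} = \frac{1}{2} \cdot 128 = 64$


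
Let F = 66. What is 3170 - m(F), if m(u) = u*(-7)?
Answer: 3632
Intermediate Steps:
m(u) = -7*u
3170 - m(F) = 3170 - (-7)*66 = 3170 - 1*(-462) = 3170 + 462 = 3632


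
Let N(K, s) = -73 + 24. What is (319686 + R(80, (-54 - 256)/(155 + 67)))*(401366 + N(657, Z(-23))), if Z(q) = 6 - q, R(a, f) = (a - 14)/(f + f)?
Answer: 19884321077439/155 ≈ 1.2829e+11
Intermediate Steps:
R(a, f) = (-14 + a)/(2*f) (R(a, f) = (-14 + a)/((2*f)) = (-14 + a)*(1/(2*f)) = (-14 + a)/(2*f))
N(K, s) = -49
(319686 + R(80, (-54 - 256)/(155 + 67)))*(401366 + N(657, Z(-23))) = (319686 + (-14 + 80)/(2*(((-54 - 256)/(155 + 67)))))*(401366 - 49) = (319686 + (1/2)*66/(-310/222))*401317 = (319686 + (1/2)*66/(-310*1/222))*401317 = (319686 + (1/2)*66/(-155/111))*401317 = (319686 + (1/2)*(-111/155)*66)*401317 = (319686 - 3663/155)*401317 = (49547667/155)*401317 = 19884321077439/155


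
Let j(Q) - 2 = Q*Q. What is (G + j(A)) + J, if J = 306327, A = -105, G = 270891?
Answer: 588245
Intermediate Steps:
j(Q) = 2 + Q**2 (j(Q) = 2 + Q*Q = 2 + Q**2)
(G + j(A)) + J = (270891 + (2 + (-105)**2)) + 306327 = (270891 + (2 + 11025)) + 306327 = (270891 + 11027) + 306327 = 281918 + 306327 = 588245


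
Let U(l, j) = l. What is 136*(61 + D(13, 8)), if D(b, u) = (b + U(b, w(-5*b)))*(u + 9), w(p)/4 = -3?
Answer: 68408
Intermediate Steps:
w(p) = -12 (w(p) = 4*(-3) = -12)
D(b, u) = 2*b*(9 + u) (D(b, u) = (b + b)*(u + 9) = (2*b)*(9 + u) = 2*b*(9 + u))
136*(61 + D(13, 8)) = 136*(61 + 2*13*(9 + 8)) = 136*(61 + 2*13*17) = 136*(61 + 442) = 136*503 = 68408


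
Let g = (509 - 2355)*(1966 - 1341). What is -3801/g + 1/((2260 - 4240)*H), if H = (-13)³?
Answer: 127197937/38606782500 ≈ 0.0032947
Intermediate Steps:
g = -1153750 (g = -1846*625 = -1153750)
H = -2197
-3801/g + 1/((2260 - 4240)*H) = -3801/(-1153750) + 1/((2260 - 4240)*(-2197)) = -3801*(-1/1153750) - 1/2197/(-1980) = 3801/1153750 - 1/1980*(-1/2197) = 3801/1153750 + 1/4350060 = 127197937/38606782500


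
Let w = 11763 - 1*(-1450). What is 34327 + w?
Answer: 47540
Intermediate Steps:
w = 13213 (w = 11763 + 1450 = 13213)
34327 + w = 34327 + 13213 = 47540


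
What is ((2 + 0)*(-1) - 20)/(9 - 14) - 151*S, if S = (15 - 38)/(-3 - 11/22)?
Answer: -34576/35 ≈ -987.89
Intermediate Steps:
S = 46/7 (S = -23/(-3 - 11*1/22) = -23/(-3 - 1/2) = -23/(-7/2) = -23*(-2/7) = 46/7 ≈ 6.5714)
((2 + 0)*(-1) - 20)/(9 - 14) - 151*S = ((2 + 0)*(-1) - 20)/(9 - 14) - 151*46/7 = (2*(-1) - 20)/(-5) - 6946/7 = (-2 - 20)*(-1/5) - 6946/7 = -22*(-1/5) - 6946/7 = 22/5 - 6946/7 = -34576/35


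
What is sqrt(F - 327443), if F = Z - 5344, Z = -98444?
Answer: I*sqrt(431231) ≈ 656.68*I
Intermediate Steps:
F = -103788 (F = -98444 - 5344 = -103788)
sqrt(F - 327443) = sqrt(-103788 - 327443) = sqrt(-431231) = I*sqrt(431231)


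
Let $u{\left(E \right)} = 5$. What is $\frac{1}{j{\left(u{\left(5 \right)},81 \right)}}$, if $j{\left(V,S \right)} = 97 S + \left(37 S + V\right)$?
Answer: $\frac{1}{10859} \approx 9.209 \cdot 10^{-5}$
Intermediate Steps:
$j{\left(V,S \right)} = V + 134 S$ ($j{\left(V,S \right)} = 97 S + \left(V + 37 S\right) = V + 134 S$)
$\frac{1}{j{\left(u{\left(5 \right)},81 \right)}} = \frac{1}{5 + 134 \cdot 81} = \frac{1}{5 + 10854} = \frac{1}{10859}$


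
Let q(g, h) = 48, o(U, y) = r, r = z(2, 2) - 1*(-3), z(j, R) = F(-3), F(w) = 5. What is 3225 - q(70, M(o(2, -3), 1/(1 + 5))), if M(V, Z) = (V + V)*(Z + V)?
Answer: 3177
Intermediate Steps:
z(j, R) = 5
r = 8 (r = 5 - 1*(-3) = 5 + 3 = 8)
o(U, y) = 8
M(V, Z) = 2*V*(V + Z) (M(V, Z) = (2*V)*(V + Z) = 2*V*(V + Z))
3225 - q(70, M(o(2, -3), 1/(1 + 5))) = 3225 - 1*48 = 3225 - 48 = 3177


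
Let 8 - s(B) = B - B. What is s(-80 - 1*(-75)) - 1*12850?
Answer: -12842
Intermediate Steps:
s(B) = 8 (s(B) = 8 - (B - B) = 8 - 1*0 = 8 + 0 = 8)
s(-80 - 1*(-75)) - 1*12850 = 8 - 1*12850 = 8 - 12850 = -12842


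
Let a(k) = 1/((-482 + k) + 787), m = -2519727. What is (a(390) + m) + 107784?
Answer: -1676300384/695 ≈ -2.4119e+6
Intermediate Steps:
a(k) = 1/(305 + k)
(a(390) + m) + 107784 = (1/(305 + 390) - 2519727) + 107784 = (1/695 - 2519727) + 107784 = -1751210264/695 + 107784 = -1676300384/695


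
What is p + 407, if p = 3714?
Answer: 4121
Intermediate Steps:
p + 407 = 3714 + 407 = 4121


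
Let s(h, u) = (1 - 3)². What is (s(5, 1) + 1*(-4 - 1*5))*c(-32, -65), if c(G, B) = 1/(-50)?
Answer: ⅒ ≈ 0.10000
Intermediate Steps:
c(G, B) = -1/50
s(h, u) = 4 (s(h, u) = (-2)² = 4)
(s(5, 1) + 1*(-4 - 1*5))*c(-32, -65) = (4 + 1*(-4 - 1*5))*(-1/50) = (4 + 1*(-4 - 5))*(-1/50) = (4 + 1*(-9))*(-1/50) = (4 - 9)*(-1/50) = -5*(-1/50) = ⅒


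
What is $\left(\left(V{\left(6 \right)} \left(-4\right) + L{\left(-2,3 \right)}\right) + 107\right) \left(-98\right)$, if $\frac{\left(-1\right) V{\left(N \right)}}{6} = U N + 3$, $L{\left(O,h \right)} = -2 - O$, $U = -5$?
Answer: $53018$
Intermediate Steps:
$V{\left(N \right)} = -18 + 30 N$ ($V{\left(N \right)} = - 6 \left(- 5 N + 3\right) = - 6 \left(3 - 5 N\right) = -18 + 30 N$)
$\left(\left(V{\left(6 \right)} \left(-4\right) + L{\left(-2,3 \right)}\right) + 107\right) \left(-98\right) = \left(\left(\left(-18 + 30 \cdot 6\right) \left(-4\right) - 0\right) + 107\right) \left(-98\right) = \left(\left(\left(-18 + 180\right) \left(-4\right) + \left(-2 + 2\right)\right) + 107\right) \left(-98\right) = \left(\left(162 \left(-4\right) + 0\right) + 107\right) \left(-98\right) = \left(\left(-648 + 0\right) + 107\right) \left(-98\right) = \left(-648 + 107\right) \left(-98\right) = \left(-541\right) \left(-98\right) = 53018$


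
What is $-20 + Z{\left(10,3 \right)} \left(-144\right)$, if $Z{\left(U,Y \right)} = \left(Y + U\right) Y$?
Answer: $-5636$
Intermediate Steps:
$Z{\left(U,Y \right)} = Y \left(U + Y\right)$ ($Z{\left(U,Y \right)} = \left(U + Y\right) Y = Y \left(U + Y\right)$)
$-20 + Z{\left(10,3 \right)} \left(-144\right) = -20 + 3 \left(10 + 3\right) \left(-144\right) = -20 + 3 \cdot 13 \left(-144\right) = -20 + 39 \left(-144\right) = -20 - 5616 = -5636$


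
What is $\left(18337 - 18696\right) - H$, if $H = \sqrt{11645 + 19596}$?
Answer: $-359 - \sqrt{31241} \approx -535.75$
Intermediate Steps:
$H = \sqrt{31241} \approx 176.75$
$\left(18337 - 18696\right) - H = \left(18337 - 18696\right) - \sqrt{31241} = -359 - \sqrt{31241}$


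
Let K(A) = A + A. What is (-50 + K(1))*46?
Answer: -2208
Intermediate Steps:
K(A) = 2*A
(-50 + K(1))*46 = (-50 + 2*1)*46 = (-50 + 2)*46 = -48*46 = -2208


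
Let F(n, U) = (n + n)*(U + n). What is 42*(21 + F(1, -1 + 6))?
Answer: 1386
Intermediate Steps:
F(n, U) = 2*n*(U + n) (F(n, U) = (2*n)*(U + n) = 2*n*(U + n))
42*(21 + F(1, -1 + 6)) = 42*(21 + 2*1*((-1 + 6) + 1)) = 42*(21 + 2*1*(5 + 1)) = 42*(21 + 2*1*6) = 42*(21 + 12) = 42*33 = 1386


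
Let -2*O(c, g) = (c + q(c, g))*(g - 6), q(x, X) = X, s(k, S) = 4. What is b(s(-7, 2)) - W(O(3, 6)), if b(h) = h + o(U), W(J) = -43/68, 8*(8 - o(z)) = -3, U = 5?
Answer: 1769/136 ≈ 13.007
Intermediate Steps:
o(z) = 67/8 (o(z) = 8 - 1/8*(-3) = 8 + 3/8 = 67/8)
O(c, g) = -(-6 + g)*(c + g)/2 (O(c, g) = -(c + g)*(g - 6)/2 = -(c + g)*(-6 + g)/2 = -(-6 + g)*(c + g)/2)
W(J) = -43/68 (W(J) = -43*1/68 = -43/68)
b(h) = 67/8 + h (b(h) = h + 67/8 = 67/8 + h)
b(s(-7, 2)) - W(O(3, 6)) = (67/8 + 4) - 1*(-43/68) = 99/8 + 43/68 = 1769/136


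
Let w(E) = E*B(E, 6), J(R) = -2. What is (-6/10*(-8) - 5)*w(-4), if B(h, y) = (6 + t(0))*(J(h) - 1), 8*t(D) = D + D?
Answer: -72/5 ≈ -14.400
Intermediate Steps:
t(D) = D/4 (t(D) = (D + D)/8 = (2*D)/8 = D/4)
B(h, y) = -18 (B(h, y) = (6 + (¼)*0)*(-2 - 1) = (6 + 0)*(-3) = 6*(-3) = -18)
w(E) = -18*E (w(E) = E*(-18) = -18*E)
(-6/10*(-8) - 5)*w(-4) = (-6/10*(-8) - 5)*(-18*(-4)) = (-6*⅒*(-8) - 5)*72 = (-⅗*(-8) - 5)*72 = (24/5 - 5)*72 = -⅕*72 = -72/5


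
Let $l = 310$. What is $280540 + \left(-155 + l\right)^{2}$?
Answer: $304565$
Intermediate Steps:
$280540 + \left(-155 + l\right)^{2} = 280540 + \left(-155 + 310\right)^{2} = 280540 + 155^{2} = 280540 + 24025 = 304565$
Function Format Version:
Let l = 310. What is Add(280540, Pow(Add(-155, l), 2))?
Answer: 304565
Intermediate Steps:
Add(280540, Pow(Add(-155, l), 2)) = Add(280540, Pow(Add(-155, 310), 2)) = Add(280540, Pow(155, 2)) = Add(280540, 24025) = 304565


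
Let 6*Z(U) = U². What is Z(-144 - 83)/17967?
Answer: 51529/107802 ≈ 0.47800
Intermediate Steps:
Z(U) = U²/6
Z(-144 - 83)/17967 = ((-144 - 83)²/6)/17967 = ((⅙)*(-227)²)*(1/17967) = ((⅙)*51529)*(1/17967) = (51529/6)*(1/17967) = 51529/107802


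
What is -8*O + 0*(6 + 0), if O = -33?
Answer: 264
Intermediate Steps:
-8*O + 0*(6 + 0) = -8*(-33) + 0*(6 + 0) = 264 + 0*6 = 264 + 0 = 264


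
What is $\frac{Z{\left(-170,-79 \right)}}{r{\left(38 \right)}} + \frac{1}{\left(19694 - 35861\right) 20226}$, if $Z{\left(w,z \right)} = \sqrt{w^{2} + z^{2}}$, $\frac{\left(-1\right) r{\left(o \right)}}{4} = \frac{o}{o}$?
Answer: $- \frac{1}{326993742} - \frac{\sqrt{35141}}{4} \approx -46.865$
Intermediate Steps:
$r{\left(o \right)} = -4$ ($r{\left(o \right)} = - 4 \frac{o}{o} = \left(-4\right) 1 = -4$)
$\frac{Z{\left(-170,-79 \right)}}{r{\left(38 \right)}} + \frac{1}{\left(19694 - 35861\right) 20226} = \frac{\sqrt{\left(-170\right)^{2} + \left(-79\right)^{2}}}{-4} + \frac{1}{\left(19694 - 35861\right) 20226} = \sqrt{28900 + 6241} \left(- \frac{1}{4}\right) + \frac{1}{-16167} \cdot \frac{1}{20226} = \sqrt{35141} \left(- \frac{1}{4}\right) - \frac{1}{326993742} = - \frac{\sqrt{35141}}{4} - \frac{1}{326993742} = - \frac{1}{326993742} - \frac{\sqrt{35141}}{4}$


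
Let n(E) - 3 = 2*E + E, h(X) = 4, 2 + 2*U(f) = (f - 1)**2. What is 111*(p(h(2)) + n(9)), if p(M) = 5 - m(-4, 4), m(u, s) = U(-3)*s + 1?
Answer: 666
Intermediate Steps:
U(f) = -1 + (-1 + f)**2/2 (U(f) = -1 + (f - 1)**2/2 = -1 + (-1 + f)**2/2)
m(u, s) = 1 + 7*s (m(u, s) = (-1 + (-1 - 3)**2/2)*s + 1 = (-1 + (1/2)*(-4)**2)*s + 1 = (-1 + (1/2)*16)*s + 1 = (-1 + 8)*s + 1 = 7*s + 1 = 1 + 7*s)
p(M) = -24 (p(M) = 5 - (1 + 7*4) = 5 - (1 + 28) = 5 - 1*29 = 5 - 29 = -24)
n(E) = 3 + 3*E (n(E) = 3 + (2*E + E) = 3 + 3*E)
111*(p(h(2)) + n(9)) = 111*(-24 + (3 + 3*9)) = 111*(-24 + (3 + 27)) = 111*(-24 + 30) = 111*6 = 666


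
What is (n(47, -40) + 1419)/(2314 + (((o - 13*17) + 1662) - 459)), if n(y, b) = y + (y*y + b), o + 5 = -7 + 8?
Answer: 3635/3292 ≈ 1.1042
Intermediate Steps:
o = -4 (o = -5 + (-7 + 8) = -5 + 1 = -4)
n(y, b) = b + y + y² (n(y, b) = y + (y² + b) = y + (b + y²) = b + y + y²)
(n(47, -40) + 1419)/(2314 + (((o - 13*17) + 1662) - 459)) = ((-40 + 47 + 47²) + 1419)/(2314 + (((-4 - 13*17) + 1662) - 459)) = ((-40 + 47 + 2209) + 1419)/(2314 + (((-4 - 221) + 1662) - 459)) = (2216 + 1419)/(2314 + ((-225 + 1662) - 459)) = 3635/(2314 + (1437 - 459)) = 3635/(2314 + 978) = 3635/3292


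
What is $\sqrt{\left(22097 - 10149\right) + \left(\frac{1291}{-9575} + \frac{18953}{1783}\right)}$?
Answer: $\frac{\sqrt{139417332648192158}}{3414445} \approx 109.35$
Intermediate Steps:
$\sqrt{\left(22097 - 10149\right) + \left(\frac{1291}{-9575} + \frac{18953}{1783}\right)} = \sqrt{11948 + \left(1291 \left(- \frac{1}{9575}\right) + 18953 \cdot \frac{1}{1783}\right)} = \sqrt{11948 + \left(- \frac{1291}{9575} + \frac{18953}{1783}\right)} = \sqrt{11948 + \frac{179173122}{17072225}} = \sqrt{\frac{204158117422}{17072225}} = \frac{\sqrt{139417332648192158}}{3414445}$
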